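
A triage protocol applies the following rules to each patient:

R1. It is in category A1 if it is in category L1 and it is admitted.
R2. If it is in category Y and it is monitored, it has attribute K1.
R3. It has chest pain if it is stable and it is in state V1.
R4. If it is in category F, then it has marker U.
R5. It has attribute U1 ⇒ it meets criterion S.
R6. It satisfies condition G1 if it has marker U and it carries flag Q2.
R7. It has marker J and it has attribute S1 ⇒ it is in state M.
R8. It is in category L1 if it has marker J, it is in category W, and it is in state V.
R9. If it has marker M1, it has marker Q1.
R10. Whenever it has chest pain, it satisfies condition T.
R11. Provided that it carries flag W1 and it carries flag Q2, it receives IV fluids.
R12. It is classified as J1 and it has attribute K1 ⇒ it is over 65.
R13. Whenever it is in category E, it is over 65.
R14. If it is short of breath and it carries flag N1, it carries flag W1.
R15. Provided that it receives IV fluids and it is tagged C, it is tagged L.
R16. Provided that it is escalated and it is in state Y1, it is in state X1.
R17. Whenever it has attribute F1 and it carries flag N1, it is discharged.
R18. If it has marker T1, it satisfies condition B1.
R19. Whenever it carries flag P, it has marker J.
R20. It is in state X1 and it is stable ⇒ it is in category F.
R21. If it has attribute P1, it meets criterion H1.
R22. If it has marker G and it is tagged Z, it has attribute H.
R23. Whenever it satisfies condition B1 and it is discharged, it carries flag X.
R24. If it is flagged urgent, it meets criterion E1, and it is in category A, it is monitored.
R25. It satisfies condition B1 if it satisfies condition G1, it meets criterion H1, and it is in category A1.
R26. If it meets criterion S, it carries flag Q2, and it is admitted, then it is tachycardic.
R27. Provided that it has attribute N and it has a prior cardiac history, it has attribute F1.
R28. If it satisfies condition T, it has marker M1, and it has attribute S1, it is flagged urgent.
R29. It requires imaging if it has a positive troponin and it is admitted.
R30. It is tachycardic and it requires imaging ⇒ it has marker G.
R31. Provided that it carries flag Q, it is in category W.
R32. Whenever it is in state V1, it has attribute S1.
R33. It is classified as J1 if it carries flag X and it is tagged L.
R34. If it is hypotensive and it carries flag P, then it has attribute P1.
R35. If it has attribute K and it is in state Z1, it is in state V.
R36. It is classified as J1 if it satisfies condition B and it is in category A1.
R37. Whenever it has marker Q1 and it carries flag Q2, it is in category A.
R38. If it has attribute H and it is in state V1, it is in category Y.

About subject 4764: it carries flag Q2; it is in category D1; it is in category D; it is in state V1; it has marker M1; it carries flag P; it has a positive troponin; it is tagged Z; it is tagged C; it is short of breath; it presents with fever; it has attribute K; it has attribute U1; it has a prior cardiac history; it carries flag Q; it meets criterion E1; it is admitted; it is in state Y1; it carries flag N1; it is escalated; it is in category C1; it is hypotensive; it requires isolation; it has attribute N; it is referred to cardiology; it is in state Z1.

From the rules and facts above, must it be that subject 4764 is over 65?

No

Forward chaining from the given facts derives: meets criterion S, has marker Q1, carries flag W1, is in state X1, has marker J, is tachycardic, has attribute F1, requires imaging, has marker G, is in category W, has attribute S1, has attribute P1, is in state V, is in category A, is in state M, is in category L1, receives IV fluids, is tagged L, is discharged, meets criterion H1, has attribute H, is in category Y, is in category A1.
Rules concluding "it is over 65": R12 needs "it is classified as J1"; R13 needs "it is in category E" — none of these are established.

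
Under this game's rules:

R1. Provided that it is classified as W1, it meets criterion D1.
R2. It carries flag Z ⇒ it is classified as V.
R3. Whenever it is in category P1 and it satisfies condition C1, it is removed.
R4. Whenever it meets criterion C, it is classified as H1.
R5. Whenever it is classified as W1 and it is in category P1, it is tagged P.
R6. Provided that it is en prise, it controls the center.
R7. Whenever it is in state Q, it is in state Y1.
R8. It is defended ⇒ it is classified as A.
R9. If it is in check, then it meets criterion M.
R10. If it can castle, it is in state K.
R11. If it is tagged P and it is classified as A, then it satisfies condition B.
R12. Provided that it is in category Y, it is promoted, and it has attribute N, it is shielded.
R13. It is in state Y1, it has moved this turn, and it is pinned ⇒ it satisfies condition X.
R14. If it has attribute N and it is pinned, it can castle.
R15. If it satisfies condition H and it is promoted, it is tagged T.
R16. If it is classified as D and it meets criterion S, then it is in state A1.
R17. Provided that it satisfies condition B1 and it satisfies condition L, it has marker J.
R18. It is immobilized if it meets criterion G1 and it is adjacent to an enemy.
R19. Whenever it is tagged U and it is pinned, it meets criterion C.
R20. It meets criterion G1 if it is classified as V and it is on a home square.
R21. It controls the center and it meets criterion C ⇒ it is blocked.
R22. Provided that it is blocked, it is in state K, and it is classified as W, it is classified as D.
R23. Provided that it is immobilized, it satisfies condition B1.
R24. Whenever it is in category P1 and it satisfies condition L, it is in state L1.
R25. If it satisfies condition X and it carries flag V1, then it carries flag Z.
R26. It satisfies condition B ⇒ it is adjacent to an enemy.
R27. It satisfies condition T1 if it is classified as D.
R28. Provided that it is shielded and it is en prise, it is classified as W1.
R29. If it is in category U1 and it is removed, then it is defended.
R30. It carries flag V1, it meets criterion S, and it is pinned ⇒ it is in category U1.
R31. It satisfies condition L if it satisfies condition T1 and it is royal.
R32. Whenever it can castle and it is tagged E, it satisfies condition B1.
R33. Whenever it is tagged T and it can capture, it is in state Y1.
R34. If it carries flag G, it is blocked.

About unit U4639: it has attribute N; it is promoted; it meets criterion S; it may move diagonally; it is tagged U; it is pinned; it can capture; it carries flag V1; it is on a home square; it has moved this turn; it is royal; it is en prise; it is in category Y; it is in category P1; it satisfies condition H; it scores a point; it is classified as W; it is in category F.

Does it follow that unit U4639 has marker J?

Forward chaining from the given facts derives: controls the center, is shielded, can castle, is tagged T, meets criterion C, is blocked, is classified as W1, is in category U1, is in state Y1, meets criterion D1, is classified as H1, is tagged P, is in state K, satisfies condition X, is classified as D, carries flag Z, satisfies condition T1, satisfies condition L, is classified as V, is in state A1, meets criterion G1, is in state L1.
The only rule concluding "it has marker J" is R17, which needs "it satisfies condition B1"; that is never established.

No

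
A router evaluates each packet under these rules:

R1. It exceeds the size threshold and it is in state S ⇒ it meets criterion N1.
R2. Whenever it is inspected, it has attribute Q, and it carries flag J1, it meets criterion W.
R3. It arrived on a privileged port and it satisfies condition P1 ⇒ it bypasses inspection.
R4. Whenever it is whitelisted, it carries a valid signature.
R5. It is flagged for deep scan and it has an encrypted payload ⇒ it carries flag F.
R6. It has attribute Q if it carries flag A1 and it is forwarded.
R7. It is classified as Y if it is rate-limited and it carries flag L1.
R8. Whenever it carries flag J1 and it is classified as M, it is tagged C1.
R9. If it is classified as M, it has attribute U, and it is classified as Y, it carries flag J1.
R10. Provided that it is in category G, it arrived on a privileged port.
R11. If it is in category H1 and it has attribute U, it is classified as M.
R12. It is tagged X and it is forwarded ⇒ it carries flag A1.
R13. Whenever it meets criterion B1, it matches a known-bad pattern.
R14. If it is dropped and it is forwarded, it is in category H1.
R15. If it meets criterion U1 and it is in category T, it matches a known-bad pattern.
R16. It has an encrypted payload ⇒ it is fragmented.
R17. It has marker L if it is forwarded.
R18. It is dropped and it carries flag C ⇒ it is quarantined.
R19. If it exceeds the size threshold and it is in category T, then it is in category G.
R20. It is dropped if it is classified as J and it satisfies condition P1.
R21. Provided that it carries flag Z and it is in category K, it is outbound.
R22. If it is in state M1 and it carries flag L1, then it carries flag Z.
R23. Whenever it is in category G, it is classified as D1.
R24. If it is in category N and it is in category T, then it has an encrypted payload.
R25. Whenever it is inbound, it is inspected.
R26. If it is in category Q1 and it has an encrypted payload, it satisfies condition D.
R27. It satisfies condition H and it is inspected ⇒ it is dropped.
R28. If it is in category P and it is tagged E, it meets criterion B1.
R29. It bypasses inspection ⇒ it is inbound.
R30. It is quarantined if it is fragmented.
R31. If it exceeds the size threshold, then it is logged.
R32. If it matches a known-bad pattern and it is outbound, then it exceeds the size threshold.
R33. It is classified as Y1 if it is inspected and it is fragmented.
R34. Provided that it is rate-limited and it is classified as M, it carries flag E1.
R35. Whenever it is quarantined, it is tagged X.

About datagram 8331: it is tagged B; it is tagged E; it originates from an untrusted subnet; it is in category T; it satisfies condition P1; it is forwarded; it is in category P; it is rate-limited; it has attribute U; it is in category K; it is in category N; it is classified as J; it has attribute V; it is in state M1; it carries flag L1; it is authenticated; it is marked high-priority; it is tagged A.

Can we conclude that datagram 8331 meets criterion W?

Yes

By R7 (it is rate-limited, it carries flag L1): it is classified as Y.
By R20 (it is classified as J, it satisfies condition P1): it is dropped.
By R22 (it is in state M1, it carries flag L1): it carries flag Z.
By R24 (it is in category N, it is in category T): it has an encrypted payload.
By R28 (it is in category P, it is tagged E): it meets criterion B1.
By R13 (it meets criterion B1): it matches a known-bad pattern.
By R14 (it is dropped, it is forwarded): it is in category H1.
By R16 (it has an encrypted payload): it is fragmented.
By R21 (it carries flag Z, it is in category K): it is outbound.
By R30 (it is fragmented): it is quarantined.
By R32 (it matches a known-bad pattern, it is outbound): it exceeds the size threshold.
By R35 (it is quarantined): it is tagged X.
By R11 (it is in category H1, it has attribute U): it is classified as M.
By R12 (it is tagged X, it is forwarded): it carries flag A1.
By R19 (it exceeds the size threshold, it is in category T): it is in category G.
By R6 (it carries flag A1, it is forwarded): it has attribute Q.
By R9 (it is classified as M, it has attribute U, it is classified as Y): it carries flag J1.
By R10 (it is in category G): it arrived on a privileged port.
By R3 (it arrived on a privileged port, it satisfies condition P1): it bypasses inspection.
By R29 (it bypasses inspection): it is inbound.
By R25 (it is inbound): it is inspected.
By R2 (it is inspected, it has attribute Q, it carries flag J1): it meets criterion W.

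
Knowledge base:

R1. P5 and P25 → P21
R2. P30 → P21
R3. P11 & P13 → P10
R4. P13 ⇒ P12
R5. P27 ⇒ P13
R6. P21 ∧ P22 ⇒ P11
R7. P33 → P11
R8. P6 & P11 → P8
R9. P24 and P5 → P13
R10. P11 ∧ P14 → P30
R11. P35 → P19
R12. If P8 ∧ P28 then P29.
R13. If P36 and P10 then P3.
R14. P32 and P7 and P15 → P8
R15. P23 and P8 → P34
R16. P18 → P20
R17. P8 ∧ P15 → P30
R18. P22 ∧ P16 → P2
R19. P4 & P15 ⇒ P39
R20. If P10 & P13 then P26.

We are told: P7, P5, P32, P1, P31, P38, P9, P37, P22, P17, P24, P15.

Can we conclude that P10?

P13  (by R9: P24, P5)
P8  (by R14: P32, P7, P15)
P30  (by R17: P8, P15)
P21  (by R2: P30)
P11  (by R6: P21, P22)
P10  (by R3: P11, P13)

Yes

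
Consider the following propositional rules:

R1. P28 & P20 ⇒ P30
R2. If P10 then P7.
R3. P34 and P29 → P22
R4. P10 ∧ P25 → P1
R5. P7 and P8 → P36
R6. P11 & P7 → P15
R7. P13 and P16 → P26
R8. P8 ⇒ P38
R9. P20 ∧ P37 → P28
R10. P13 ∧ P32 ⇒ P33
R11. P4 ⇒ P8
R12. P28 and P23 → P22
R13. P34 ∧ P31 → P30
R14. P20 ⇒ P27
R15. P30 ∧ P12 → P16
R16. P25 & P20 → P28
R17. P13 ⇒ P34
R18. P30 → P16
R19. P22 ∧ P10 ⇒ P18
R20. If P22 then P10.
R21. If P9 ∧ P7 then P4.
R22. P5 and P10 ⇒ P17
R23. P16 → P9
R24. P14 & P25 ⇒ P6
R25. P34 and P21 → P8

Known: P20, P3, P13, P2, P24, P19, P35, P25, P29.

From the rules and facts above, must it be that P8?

Yes

P28  (by R16: P25, P20)
P34  (by R17: P13)
P30  (by R1: P28, P20)
P22  (by R3: P34, P29)
P16  (by R18: P30)
P10  (by R20: P22)
P9  (by R23: P16)
P7  (by R2: P10)
P4  (by R21: P9, P7)
P8  (by R11: P4)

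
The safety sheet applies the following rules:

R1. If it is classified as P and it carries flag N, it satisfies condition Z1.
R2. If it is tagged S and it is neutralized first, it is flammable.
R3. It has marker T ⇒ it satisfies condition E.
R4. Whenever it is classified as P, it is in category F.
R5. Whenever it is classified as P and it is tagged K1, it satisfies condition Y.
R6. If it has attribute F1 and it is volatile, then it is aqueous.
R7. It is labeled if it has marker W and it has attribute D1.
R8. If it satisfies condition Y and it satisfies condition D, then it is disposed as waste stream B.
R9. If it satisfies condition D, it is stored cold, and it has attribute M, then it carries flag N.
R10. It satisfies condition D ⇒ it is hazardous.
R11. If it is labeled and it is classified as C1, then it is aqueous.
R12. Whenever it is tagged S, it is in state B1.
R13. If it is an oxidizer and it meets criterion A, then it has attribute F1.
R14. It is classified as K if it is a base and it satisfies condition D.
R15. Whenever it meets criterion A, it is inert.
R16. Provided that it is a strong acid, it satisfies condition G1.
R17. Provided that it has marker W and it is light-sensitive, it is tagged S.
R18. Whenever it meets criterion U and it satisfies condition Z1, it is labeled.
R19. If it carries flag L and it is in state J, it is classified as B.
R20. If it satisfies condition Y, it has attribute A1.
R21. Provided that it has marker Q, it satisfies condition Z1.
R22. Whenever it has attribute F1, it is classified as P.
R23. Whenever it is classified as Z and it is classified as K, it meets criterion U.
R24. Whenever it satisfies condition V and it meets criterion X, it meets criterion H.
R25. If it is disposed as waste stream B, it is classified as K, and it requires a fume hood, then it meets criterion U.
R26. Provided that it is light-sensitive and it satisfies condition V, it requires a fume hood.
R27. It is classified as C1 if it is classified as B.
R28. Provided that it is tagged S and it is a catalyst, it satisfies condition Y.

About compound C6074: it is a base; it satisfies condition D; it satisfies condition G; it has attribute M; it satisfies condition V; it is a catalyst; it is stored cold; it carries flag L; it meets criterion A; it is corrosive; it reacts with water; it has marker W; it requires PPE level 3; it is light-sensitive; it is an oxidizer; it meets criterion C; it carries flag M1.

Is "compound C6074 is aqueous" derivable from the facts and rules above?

Forward chaining from the given facts derives: carries flag N, is hazardous, has attribute F1, is classified as K, is inert, is tagged S, is classified as P, requires a fume hood, satisfies condition Y, satisfies condition Z1, is in category F, is disposed as waste stream B, is in state B1, has attribute A1, meets criterion U, is labeled.
Rules concluding "it is aqueous": R6 needs "it is volatile"; R11 needs "it is classified as C1" — none of these are established.

No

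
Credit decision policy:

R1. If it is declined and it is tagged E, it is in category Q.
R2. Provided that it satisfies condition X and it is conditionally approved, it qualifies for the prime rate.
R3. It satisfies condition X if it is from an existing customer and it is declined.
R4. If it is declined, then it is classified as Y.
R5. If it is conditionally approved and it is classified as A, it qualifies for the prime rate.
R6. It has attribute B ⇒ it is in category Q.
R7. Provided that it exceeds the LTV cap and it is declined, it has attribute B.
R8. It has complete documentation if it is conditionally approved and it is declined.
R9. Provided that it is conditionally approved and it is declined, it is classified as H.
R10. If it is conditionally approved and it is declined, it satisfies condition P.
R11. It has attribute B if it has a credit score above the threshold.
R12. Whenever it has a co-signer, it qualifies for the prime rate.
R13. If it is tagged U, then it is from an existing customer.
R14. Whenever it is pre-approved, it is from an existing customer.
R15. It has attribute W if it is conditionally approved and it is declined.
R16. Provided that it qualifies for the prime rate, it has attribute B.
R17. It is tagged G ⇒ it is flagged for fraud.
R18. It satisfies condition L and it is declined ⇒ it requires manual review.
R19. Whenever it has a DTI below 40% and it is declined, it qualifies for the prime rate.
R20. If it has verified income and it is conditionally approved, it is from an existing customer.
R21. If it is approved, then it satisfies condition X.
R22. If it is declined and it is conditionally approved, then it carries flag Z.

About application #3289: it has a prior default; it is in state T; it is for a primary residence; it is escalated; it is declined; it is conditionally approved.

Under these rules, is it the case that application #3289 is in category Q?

No

Forward chaining from the given facts derives: is classified as Y, has complete documentation, is classified as H, satisfies condition P, has attribute W, carries flag Z.
Rules concluding "it is in category Q": R1 needs "it is tagged E"; R6 needs "it has attribute B" — none of these are established.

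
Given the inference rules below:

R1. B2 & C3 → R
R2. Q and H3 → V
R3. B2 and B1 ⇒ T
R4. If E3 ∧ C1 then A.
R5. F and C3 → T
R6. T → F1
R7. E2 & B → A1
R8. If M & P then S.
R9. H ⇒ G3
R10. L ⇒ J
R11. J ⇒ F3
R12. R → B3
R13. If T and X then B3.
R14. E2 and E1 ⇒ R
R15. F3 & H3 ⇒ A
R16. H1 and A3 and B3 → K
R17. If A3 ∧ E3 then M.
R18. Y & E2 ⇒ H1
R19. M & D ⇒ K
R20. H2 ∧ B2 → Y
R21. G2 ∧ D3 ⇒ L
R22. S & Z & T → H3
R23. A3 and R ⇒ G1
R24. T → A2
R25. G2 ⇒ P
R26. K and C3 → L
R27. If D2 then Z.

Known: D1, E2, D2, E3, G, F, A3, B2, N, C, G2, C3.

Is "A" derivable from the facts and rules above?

Forward chaining from the given facts derives: R, T, F1, B3, M, G1, A2, P, Z, S, H3.
Rules concluding A: R4 needs C1; R15 needs F3 — none of these are established.

No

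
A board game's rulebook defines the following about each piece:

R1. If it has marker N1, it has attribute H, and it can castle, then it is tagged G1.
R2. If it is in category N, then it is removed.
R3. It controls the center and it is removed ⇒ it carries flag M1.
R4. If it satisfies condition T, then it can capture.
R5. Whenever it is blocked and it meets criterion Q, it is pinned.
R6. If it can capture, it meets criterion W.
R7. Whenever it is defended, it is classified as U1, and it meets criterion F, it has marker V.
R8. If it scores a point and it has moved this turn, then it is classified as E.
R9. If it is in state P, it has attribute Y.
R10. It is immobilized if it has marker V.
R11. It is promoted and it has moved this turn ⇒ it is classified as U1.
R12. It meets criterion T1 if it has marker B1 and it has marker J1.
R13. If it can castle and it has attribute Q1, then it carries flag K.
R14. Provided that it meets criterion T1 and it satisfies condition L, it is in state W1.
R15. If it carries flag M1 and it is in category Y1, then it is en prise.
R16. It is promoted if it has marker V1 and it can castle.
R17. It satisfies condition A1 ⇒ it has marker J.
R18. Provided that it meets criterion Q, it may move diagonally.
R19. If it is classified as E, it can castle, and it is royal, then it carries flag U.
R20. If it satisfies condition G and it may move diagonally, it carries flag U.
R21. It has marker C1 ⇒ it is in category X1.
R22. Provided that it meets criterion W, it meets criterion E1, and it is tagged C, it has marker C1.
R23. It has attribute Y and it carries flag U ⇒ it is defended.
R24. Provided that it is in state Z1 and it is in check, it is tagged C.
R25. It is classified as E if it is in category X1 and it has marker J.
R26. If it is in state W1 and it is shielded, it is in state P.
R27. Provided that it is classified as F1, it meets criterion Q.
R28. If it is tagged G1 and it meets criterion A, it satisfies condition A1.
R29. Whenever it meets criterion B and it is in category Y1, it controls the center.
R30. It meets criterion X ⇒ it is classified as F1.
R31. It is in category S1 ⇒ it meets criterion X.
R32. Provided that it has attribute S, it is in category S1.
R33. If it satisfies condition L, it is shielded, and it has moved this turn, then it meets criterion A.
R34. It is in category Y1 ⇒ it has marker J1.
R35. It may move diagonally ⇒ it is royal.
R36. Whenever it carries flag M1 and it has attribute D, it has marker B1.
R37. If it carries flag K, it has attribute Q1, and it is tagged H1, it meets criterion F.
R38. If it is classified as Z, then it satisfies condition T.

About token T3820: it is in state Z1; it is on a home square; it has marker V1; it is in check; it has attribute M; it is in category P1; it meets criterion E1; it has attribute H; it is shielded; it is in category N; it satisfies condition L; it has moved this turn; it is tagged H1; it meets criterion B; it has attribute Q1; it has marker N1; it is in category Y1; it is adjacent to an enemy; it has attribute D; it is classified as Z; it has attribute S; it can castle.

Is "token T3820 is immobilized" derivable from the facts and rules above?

Yes

By R1 (it has marker N1, it has attribute H, it can castle): it is tagged G1.
By R2 (it is in category N): it is removed.
By R13 (it can castle, it has attribute Q1): it carries flag K.
By R16 (it has marker V1, it can castle): it is promoted.
By R24 (it is in state Z1, it is in check): it is tagged C.
By R29 (it meets criterion B, it is in category Y1): it controls the center.
By R32 (it has attribute S): it is in category S1.
By R33 (it satisfies condition L, it is shielded, it has moved this turn): it meets criterion A.
By R34 (it is in category Y1): it has marker J1.
By R37 (it carries flag K, it has attribute Q1, it is tagged H1): it meets criterion F.
By R38 (it is classified as Z): it satisfies condition T.
By R3 (it controls the center, it is removed): it carries flag M1.
By R4 (it satisfies condition T): it can capture.
By R6 (it can capture): it meets criterion W.
By R11 (it is promoted, it has moved this turn): it is classified as U1.
By R22 (it meets criterion W, it meets criterion E1, it is tagged C): it has marker C1.
By R28 (it is tagged G1, it meets criterion A): it satisfies condition A1.
By R31 (it is in category S1): it meets criterion X.
By R36 (it carries flag M1, it has attribute D): it has marker B1.
By R12 (it has marker B1, it has marker J1): it meets criterion T1.
By R14 (it meets criterion T1, it satisfies condition L): it is in state W1.
By R17 (it satisfies condition A1): it has marker J.
By R21 (it has marker C1): it is in category X1.
By R25 (it is in category X1, it has marker J): it is classified as E.
By R26 (it is in state W1, it is shielded): it is in state P.
By R30 (it meets criterion X): it is classified as F1.
By R9 (it is in state P): it has attribute Y.
By R27 (it is classified as F1): it meets criterion Q.
By R18 (it meets criterion Q): it may move diagonally.
By R35 (it may move diagonally): it is royal.
By R19 (it is classified as E, it can castle, it is royal): it carries flag U.
By R23 (it has attribute Y, it carries flag U): it is defended.
By R7 (it is defended, it is classified as U1, it meets criterion F): it has marker V.
By R10 (it has marker V): it is immobilized.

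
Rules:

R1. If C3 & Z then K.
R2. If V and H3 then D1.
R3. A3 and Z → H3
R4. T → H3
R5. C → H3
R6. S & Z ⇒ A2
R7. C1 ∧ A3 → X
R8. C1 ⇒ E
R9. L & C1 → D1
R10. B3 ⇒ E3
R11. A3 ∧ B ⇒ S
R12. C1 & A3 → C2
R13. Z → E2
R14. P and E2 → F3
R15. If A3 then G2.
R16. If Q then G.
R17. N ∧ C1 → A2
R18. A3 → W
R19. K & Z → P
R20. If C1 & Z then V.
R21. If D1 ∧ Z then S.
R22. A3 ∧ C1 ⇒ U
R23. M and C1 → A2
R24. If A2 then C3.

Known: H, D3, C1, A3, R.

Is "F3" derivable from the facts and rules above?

Forward chaining from the given facts derives: X, E, C2, G2, W, U.
The only rule concluding F3 is R14, which needs P; that is never established.

No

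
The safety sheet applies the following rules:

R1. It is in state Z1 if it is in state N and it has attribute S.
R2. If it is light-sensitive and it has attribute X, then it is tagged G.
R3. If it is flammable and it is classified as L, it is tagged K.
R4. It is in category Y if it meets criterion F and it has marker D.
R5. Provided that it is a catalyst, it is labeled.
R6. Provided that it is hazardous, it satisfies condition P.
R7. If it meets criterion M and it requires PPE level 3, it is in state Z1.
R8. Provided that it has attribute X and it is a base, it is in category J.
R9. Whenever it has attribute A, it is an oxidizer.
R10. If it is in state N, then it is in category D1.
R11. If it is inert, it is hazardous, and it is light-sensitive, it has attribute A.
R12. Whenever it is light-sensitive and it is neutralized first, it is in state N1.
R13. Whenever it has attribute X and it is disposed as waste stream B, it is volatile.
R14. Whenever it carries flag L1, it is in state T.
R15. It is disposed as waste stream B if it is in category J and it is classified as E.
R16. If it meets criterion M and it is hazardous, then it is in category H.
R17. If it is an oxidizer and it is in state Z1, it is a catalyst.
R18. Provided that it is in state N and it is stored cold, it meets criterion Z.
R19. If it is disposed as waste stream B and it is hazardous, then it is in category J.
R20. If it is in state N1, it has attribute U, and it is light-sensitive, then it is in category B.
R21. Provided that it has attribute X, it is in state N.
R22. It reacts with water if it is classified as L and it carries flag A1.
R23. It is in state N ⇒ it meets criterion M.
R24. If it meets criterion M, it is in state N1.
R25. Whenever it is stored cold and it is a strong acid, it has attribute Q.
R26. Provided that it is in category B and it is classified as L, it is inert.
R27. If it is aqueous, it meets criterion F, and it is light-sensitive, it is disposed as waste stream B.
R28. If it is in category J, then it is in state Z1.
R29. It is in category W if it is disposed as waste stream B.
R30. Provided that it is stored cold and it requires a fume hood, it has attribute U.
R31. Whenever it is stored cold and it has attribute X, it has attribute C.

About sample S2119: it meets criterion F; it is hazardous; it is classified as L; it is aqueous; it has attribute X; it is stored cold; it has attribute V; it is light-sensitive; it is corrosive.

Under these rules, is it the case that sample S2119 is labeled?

Forward chaining from the given facts derives: is tagged G, satisfies condition P, is in state N, meets criterion M, is in state N1, is disposed as waste stream B, is in category W, has attribute C, is in category D1, is volatile, is in category H, meets criterion Z, is in category J, is in state Z1.
The only rule concluding "it is labeled" is R5, which needs "it is a catalyst"; that is never established.

No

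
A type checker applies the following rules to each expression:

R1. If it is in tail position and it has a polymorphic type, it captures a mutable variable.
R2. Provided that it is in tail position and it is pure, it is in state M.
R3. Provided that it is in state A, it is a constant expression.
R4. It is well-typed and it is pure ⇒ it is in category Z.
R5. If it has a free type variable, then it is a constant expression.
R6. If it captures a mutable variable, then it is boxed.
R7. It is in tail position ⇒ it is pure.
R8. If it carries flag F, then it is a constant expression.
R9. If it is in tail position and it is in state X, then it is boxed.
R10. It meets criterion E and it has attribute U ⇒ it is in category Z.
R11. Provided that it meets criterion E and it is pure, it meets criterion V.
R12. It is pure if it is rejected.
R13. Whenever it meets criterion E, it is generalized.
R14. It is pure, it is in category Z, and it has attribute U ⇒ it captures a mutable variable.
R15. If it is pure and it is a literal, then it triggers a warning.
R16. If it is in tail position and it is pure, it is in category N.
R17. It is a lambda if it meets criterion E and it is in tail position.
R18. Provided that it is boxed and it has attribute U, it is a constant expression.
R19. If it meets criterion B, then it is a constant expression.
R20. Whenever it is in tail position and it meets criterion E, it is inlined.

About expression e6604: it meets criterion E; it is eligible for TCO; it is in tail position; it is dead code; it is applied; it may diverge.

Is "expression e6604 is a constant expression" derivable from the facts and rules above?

Forward chaining from the given facts derives: is pure, meets criterion V, is generalized, is in category N, is a lambda, is inlined, is in state M.
Rules concluding "it is a constant expression": R3 needs "it is in state A"; R5 needs "it has a free type variable"; R8 needs "it carries flag F"; R18 needs "it is boxed"; R19 needs "it meets criterion B" — none of these are established.

No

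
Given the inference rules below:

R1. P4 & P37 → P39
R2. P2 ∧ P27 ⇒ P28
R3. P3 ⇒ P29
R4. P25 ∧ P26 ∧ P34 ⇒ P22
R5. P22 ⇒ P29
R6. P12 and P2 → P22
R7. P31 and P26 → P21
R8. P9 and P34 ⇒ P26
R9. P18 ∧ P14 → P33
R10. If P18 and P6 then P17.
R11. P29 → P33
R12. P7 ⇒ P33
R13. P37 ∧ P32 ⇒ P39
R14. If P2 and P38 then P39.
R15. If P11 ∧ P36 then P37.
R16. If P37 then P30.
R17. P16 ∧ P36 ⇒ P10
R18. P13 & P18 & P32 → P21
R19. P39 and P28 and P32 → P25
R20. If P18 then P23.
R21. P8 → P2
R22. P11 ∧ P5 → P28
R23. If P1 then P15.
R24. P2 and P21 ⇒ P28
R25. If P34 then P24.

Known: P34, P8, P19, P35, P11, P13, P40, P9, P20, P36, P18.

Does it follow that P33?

Forward chaining from the given facts derives: P26, P37, P30, P23, P2, P24.
Rules concluding P33: R9 needs P14; R11 needs P29; R12 needs P7 — none of these are established.

No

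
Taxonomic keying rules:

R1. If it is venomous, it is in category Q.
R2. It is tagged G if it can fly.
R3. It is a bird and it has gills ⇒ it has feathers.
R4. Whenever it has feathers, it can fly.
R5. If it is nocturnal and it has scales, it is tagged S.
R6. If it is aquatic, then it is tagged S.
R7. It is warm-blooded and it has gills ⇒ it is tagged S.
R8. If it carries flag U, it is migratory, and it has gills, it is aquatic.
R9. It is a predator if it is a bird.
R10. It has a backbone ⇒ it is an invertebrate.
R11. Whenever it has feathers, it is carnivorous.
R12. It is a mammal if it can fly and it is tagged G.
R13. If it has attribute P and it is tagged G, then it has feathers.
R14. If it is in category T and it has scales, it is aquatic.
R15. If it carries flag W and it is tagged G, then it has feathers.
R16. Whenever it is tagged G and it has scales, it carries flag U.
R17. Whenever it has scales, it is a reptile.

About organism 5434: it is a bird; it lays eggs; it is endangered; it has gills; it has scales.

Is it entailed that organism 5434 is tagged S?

Forward chaining from the given facts derives: has feathers, can fly, is a predator, is carnivorous, is a reptile, is tagged G, is a mammal, carries flag U.
Rules concluding "it is tagged S": R5 needs "it is nocturnal"; R6 needs "it is aquatic"; R7 needs "it is warm-blooded" — none of these are established.

No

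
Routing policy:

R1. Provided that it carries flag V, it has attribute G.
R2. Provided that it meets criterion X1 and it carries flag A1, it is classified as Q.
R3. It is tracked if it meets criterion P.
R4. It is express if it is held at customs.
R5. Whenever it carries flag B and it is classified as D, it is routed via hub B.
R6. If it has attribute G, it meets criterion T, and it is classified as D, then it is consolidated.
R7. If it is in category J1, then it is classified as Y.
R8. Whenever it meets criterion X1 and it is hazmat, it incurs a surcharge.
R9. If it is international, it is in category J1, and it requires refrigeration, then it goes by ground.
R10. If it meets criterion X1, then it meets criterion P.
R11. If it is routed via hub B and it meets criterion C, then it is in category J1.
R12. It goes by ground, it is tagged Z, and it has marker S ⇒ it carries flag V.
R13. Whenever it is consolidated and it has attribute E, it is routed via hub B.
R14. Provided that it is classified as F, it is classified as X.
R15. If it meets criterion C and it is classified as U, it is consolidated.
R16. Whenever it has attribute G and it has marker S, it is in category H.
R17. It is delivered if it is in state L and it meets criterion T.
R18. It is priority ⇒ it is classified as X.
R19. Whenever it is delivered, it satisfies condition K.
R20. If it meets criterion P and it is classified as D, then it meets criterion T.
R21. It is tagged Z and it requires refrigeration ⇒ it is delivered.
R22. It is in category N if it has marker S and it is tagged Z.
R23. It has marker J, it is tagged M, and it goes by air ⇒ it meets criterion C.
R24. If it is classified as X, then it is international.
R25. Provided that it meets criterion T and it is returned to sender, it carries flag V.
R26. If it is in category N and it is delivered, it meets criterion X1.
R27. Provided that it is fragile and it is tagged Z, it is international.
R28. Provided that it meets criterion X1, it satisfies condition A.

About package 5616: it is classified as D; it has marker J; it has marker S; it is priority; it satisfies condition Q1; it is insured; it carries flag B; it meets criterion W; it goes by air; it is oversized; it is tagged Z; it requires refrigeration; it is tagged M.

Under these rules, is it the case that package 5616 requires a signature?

Forward chaining from the given facts derives: is routed via hub B, is classified as X, is delivered, is in category N, meets criterion C, is international, meets criterion X1, satisfies condition A, meets criterion P, is in category J1, satisfies condition K, meets criterion T, is tracked, is classified as Y, goes by ground, carries flag V, has attribute G, is consolidated, is in category H.
No rule has "it requires a signature" as its conclusion, and it is not among the given facts.

No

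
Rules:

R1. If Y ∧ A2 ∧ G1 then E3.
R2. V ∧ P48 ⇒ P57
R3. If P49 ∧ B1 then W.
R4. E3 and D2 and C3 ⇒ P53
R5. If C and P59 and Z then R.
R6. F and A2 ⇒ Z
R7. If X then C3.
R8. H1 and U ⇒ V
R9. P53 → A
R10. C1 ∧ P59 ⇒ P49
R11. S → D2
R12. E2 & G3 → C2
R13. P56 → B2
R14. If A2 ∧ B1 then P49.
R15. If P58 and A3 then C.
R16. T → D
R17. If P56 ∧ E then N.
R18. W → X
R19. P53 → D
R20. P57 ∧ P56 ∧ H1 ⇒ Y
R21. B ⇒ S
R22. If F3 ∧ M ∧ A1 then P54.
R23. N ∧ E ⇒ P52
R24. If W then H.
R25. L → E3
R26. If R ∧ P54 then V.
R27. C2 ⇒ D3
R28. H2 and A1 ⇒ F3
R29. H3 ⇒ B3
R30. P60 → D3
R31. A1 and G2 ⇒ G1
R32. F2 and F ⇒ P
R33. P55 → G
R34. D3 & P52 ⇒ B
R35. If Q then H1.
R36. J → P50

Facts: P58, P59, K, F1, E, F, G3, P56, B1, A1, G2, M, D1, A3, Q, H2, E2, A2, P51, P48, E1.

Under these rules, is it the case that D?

Z  (by R6: F, A2)
C2  (by R12: E2, G3)
P49  (by R14: A2, B1)
C  (by R15: P58, A3)
N  (by R17: P56, E)
P52  (by R23: N, E)
D3  (by R27: C2)
F3  (by R28: H2, A1)
G1  (by R31: A1, G2)
B  (by R34: D3, P52)
H1  (by R35: Q)
W  (by R3: P49, B1)
R  (by R5: C, P59, Z)
X  (by R18: W)
S  (by R21: B)
P54  (by R22: F3, M, A1)
V  (by R26: R, P54)
P57  (by R2: V, P48)
C3  (by R7: X)
D2  (by R11: S)
Y  (by R20: P57, P56, H1)
E3  (by R1: Y, A2, G1)
P53  (by R4: E3, D2, C3)
D  (by R19: P53)

Yes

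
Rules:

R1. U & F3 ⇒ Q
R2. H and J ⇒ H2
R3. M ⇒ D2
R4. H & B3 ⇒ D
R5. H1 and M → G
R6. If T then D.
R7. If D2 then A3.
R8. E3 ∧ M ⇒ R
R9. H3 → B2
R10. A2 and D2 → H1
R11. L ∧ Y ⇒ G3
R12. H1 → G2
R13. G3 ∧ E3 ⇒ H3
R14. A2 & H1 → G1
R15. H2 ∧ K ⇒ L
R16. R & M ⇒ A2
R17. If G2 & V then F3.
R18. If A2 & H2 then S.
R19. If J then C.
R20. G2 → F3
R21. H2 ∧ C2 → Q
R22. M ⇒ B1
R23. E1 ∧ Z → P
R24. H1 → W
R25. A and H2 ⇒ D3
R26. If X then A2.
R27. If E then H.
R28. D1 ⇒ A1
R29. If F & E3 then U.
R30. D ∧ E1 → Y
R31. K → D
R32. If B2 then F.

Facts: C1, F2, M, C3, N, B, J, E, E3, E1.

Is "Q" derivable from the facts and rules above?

No

Forward chaining from the given facts derives: D2, A3, R, A2, C, B1, H, H2, H1, G2, G1, S, F3, W, G.
Rules concluding Q: R1 needs U; R21 needs C2 — none of these are established.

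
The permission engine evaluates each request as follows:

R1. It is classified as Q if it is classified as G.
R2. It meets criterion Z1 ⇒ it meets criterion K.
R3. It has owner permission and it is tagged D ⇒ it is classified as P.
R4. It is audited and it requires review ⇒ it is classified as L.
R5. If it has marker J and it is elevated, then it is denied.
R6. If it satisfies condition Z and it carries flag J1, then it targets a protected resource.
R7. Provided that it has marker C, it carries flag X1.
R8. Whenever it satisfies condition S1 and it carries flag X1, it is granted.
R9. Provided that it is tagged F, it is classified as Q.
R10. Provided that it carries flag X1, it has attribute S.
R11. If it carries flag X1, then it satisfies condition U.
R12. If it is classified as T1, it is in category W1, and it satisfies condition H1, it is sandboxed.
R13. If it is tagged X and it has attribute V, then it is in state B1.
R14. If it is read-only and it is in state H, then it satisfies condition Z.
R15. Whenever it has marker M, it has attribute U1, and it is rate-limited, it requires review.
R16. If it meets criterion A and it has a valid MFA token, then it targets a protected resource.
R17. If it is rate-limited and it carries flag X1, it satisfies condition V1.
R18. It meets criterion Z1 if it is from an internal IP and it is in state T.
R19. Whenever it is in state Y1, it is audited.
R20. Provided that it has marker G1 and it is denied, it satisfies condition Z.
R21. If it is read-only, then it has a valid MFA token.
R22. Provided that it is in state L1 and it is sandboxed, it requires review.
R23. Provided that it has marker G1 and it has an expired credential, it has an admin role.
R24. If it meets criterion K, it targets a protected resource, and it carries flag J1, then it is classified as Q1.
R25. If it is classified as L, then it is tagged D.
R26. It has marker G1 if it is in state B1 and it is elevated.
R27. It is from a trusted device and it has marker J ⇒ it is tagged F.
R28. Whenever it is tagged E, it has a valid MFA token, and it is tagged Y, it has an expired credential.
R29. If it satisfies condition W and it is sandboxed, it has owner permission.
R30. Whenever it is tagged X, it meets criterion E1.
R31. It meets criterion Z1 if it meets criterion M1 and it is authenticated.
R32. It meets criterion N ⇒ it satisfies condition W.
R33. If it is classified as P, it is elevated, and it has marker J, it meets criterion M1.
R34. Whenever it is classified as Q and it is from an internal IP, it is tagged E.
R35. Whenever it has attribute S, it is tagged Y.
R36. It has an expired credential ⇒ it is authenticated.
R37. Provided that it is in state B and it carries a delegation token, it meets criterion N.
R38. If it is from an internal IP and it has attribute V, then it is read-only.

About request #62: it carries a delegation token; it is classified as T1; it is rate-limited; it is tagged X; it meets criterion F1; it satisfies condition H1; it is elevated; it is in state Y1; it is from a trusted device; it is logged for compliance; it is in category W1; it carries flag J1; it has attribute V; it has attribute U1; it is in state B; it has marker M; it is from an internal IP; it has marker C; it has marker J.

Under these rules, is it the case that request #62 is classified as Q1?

By R5 (it has marker J, it is elevated): it is denied.
By R7 (it has marker C): it carries flag X1.
By R10 (it carries flag X1): it has attribute S.
By R12 (it is classified as T1, it is in category W1, it satisfies condition H1): it is sandboxed.
By R13 (it is tagged X, it has attribute V): it is in state B1.
By R15 (it has marker M, it has attribute U1, it is rate-limited): it requires review.
By R19 (it is in state Y1): it is audited.
By R26 (it is in state B1, it is elevated): it has marker G1.
By R27 (it is from a trusted device, it has marker J): it is tagged F.
By R35 (it has attribute S): it is tagged Y.
By R37 (it is in state B, it carries a delegation token): it meets criterion N.
By R38 (it is from an internal IP, it has attribute V): it is read-only.
By R4 (it is audited, it requires review): it is classified as L.
By R9 (it is tagged F): it is classified as Q.
By R20 (it has marker G1, it is denied): it satisfies condition Z.
By R21 (it is read-only): it has a valid MFA token.
By R25 (it is classified as L): it is tagged D.
By R32 (it meets criterion N): it satisfies condition W.
By R34 (it is classified as Q, it is from an internal IP): it is tagged E.
By R6 (it satisfies condition Z, it carries flag J1): it targets a protected resource.
By R28 (it is tagged E, it has a valid MFA token, it is tagged Y): it has an expired credential.
By R29 (it satisfies condition W, it is sandboxed): it has owner permission.
By R36 (it has an expired credential): it is authenticated.
By R3 (it has owner permission, it is tagged D): it is classified as P.
By R33 (it is classified as P, it is elevated, it has marker J): it meets criterion M1.
By R31 (it meets criterion M1, it is authenticated): it meets criterion Z1.
By R2 (it meets criterion Z1): it meets criterion K.
By R24 (it meets criterion K, it targets a protected resource, it carries flag J1): it is classified as Q1.

Yes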